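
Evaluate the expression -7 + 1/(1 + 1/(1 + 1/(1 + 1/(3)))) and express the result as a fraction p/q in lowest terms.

-70/11

a_0 = -7: -7/1
a_1 = 1: -6/1
a_2 = 1: -13/2
a_3 = 1: -19/3
a_4 = 3: -70/11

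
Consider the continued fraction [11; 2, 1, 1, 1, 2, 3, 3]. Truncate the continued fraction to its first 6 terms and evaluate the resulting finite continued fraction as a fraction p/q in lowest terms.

239/21

Collapse the nested fraction from the inside out:
Start with 2.
1 + 1/(2/1) = 1 + 1/2 = 3/2
1 + 1/(3/2) = 1 + 2/3 = 5/3
1 + 1/(5/3) = 1 + 3/5 = 8/5
2 + 1/(8/5) = 2 + 5/8 = 21/8
11 + 1/(21/8) = 11 + 8/21 = 239/21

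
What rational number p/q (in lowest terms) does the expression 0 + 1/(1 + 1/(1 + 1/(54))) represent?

a_0 = 0: 0/1
a_1 = 1: 1/1
a_2 = 1: 1/2
a_3 = 54: 55/109

55/109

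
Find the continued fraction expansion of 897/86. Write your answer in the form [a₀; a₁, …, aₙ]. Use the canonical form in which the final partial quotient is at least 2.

[10; 2, 3, 12]

897 ÷ 86 → quotient 10, remainder 37
86 ÷ 37 → quotient 2, remainder 12
37 ÷ 12 → quotient 3, remainder 1
12 ÷ 1 → quotient 12, remainder 0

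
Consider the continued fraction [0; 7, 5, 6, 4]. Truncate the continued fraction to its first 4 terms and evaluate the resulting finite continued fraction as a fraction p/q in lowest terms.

31/223

Collapse the nested fraction from the inside out:
Start with 6.
5 + 1/(6/1) = 5 + 1/6 = 31/6
7 + 1/(31/6) = 7 + 6/31 = 223/31
0 + 1/(223/31) = 0 + 31/223 = 31/223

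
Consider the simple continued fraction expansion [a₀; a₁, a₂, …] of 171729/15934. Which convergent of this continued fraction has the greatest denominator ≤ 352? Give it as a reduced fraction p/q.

97/9

a_0 = 10: 10/1  (≤ bound)
a_1 = 1: 11/1  (≤ bound)
a_2 = 3: 43/4  (≤ bound)
a_3 = 2: 97/9  (≤ bound)
a_4 = 47: 4602/427  (> 352, stop)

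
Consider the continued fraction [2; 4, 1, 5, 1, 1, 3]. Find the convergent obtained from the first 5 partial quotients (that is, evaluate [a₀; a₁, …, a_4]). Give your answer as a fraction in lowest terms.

75/34

Build up convergents one term at a time:
a_0 = 2: 2/1
a_1 = 4: 9/4
a_2 = 1: 11/5
a_3 = 5: 64/29
a_4 = 1: 75/34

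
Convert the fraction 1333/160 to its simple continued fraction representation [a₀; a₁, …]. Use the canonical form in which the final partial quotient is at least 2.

[8; 3, 53]

1333 ÷ 160 → quotient 8, remainder 53
160 ÷ 53 → quotient 3, remainder 1
53 ÷ 1 → quotient 53, remainder 0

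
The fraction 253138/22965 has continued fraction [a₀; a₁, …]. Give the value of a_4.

253138 ÷ 22965 → quotient 11, remainder 523
22965 ÷ 523 → quotient 43, remainder 476
523 ÷ 476 → quotient 1, remainder 47
476 ÷ 47 → quotient 10, remainder 6
47 ÷ 6 → quotient 7, remainder 5

7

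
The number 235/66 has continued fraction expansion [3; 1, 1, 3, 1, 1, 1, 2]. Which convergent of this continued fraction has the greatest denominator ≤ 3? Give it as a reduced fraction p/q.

7/2

List convergents until the denominator exceeds the bound:
a_0 = 3: 3/1  (≤ bound)
a_1 = 1: 4/1  (≤ bound)
a_2 = 1: 7/2  (≤ bound)
a_3 = 3: 25/7  (> 3, stop)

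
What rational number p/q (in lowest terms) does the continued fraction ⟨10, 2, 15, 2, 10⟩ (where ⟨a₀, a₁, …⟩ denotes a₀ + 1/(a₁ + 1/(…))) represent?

7035/671

Start with 10.
2 + 1/(10/1) = 2 + 1/10 = 21/10
15 + 1/(21/10) = 15 + 10/21 = 325/21
2 + 1/(325/21) = 2 + 21/325 = 671/325
10 + 1/(671/325) = 10 + 325/671 = 7035/671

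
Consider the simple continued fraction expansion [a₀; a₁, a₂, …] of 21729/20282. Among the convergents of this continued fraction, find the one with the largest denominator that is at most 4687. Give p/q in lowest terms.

2718/2537

a_0 = 1: 1/1  (≤ bound)
a_1 = 14: 15/14  (≤ bound)
a_2 = 60: 901/841  (≤ bound)
a_3 = 3: 2718/2537  (≤ bound)
a_4 = 2: 6337/5915  (> 4687, stop)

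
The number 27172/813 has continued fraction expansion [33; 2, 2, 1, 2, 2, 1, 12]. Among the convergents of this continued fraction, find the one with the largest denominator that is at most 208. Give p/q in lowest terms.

2139/64

List convergents until the denominator exceeds the bound:
a_0 = 33: 33/1  (≤ bound)
a_1 = 2: 67/2  (≤ bound)
a_2 = 2: 167/5  (≤ bound)
a_3 = 1: 234/7  (≤ bound)
a_4 = 2: 635/19  (≤ bound)
a_5 = 2: 1504/45  (≤ bound)
a_6 = 1: 2139/64  (≤ bound)
a_7 = 12: 27172/813  (> 208, stop)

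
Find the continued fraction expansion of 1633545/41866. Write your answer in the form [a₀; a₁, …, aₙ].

1633545 = 39·41866 + 771, so a_0 = 39
41866 = 54·771 + 232, so a_1 = 54
771 = 3·232 + 75, so a_2 = 3
232 = 3·75 + 7, so a_3 = 3
75 = 10·7 + 5, so a_4 = 10
7 = 1·5 + 2, so a_5 = 1
5 = 2·2 + 1, so a_6 = 2
2 = 2·1 + 0, so a_7 = 2

[39; 54, 3, 3, 10, 1, 2, 2]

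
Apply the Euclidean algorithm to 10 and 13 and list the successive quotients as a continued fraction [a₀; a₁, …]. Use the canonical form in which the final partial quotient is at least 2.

[0; 1, 3, 3]

10 ÷ 13 → quotient 0, remainder 10
13 ÷ 10 → quotient 1, remainder 3
10 ÷ 3 → quotient 3, remainder 1
3 ÷ 1 → quotient 3, remainder 0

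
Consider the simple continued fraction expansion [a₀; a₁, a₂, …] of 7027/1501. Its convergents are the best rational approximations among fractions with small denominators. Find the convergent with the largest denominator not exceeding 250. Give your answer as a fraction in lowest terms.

735/157

List convergents until the denominator exceeds the bound:
a_0 = 4: 4/1  (≤ bound)
a_1 = 1: 5/1  (≤ bound)
a_2 = 2: 14/3  (≤ bound)
a_3 = 7: 103/22  (≤ bound)
a_4 = 7: 735/157  (≤ bound)
a_5 = 2: 1573/336  (> 250, stop)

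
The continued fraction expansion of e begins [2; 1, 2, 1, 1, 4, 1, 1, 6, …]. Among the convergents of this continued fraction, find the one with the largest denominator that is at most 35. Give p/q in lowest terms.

87/32

a_0 = 2: 2/1  (≤ bound)
a_1 = 1: 3/1  (≤ bound)
a_2 = 2: 8/3  (≤ bound)
a_3 = 1: 11/4  (≤ bound)
a_4 = 1: 19/7  (≤ bound)
a_5 = 4: 87/32  (≤ bound)
a_6 = 1: 106/39  (> 35, stop)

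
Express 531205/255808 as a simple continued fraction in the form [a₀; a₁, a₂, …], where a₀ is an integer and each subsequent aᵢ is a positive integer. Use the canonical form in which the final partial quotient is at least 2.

Apply division with remainder until the remainder is 0:
531205 = 2·255808 + 19589, so a_0 = 2
255808 = 13·19589 + 1151, so a_1 = 13
19589 = 17·1151 + 22, so a_2 = 17
1151 = 52·22 + 7, so a_3 = 52
22 = 3·7 + 1, so a_4 = 3
7 = 7·1 + 0, so a_5 = 7

[2; 13, 17, 52, 3, 7]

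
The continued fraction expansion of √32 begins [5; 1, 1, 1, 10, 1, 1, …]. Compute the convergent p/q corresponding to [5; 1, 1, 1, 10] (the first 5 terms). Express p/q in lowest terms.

Start with 10.
1 + 1/(10/1) = 1 + 1/10 = 11/10
1 + 1/(11/10) = 1 + 10/11 = 21/11
1 + 1/(21/11) = 1 + 11/21 = 32/21
5 + 1/(32/21) = 5 + 21/32 = 181/32

181/32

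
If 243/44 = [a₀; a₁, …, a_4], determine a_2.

243 = 5·44 + 23, so a_0 = 5
44 = 1·23 + 21, so a_1 = 1
23 = 1·21 + 2, so a_2 = 1

1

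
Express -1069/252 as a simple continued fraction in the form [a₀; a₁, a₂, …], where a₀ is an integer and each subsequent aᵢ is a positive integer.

-1069 = -5·252 + 191, so a_0 = -5
252 = 1·191 + 61, so a_1 = 1
191 = 3·61 + 8, so a_2 = 3
61 = 7·8 + 5, so a_3 = 7
8 = 1·5 + 3, so a_4 = 1
5 = 1·3 + 2, so a_5 = 1
3 = 1·2 + 1, so a_6 = 1
2 = 2·1 + 0, so a_7 = 2

[-5; 1, 3, 7, 1, 1, 1, 2]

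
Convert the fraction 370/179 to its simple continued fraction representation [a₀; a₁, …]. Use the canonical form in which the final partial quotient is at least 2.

370 ÷ 179 → quotient 2, remainder 12
179 ÷ 12 → quotient 14, remainder 11
12 ÷ 11 → quotient 1, remainder 1
11 ÷ 1 → quotient 11, remainder 0

[2; 14, 1, 11]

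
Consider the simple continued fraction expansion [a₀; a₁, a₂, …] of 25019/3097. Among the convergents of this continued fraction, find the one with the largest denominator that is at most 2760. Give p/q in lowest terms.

a_0 = 8: 8/1  (≤ bound)
a_1 = 12: 97/12  (≤ bound)
a_2 = 1: 105/13  (≤ bound)
a_3 = 2: 307/38  (≤ bound)
a_4 = 1: 412/51  (≤ bound)
a_5 = 11: 4839/599  (≤ bound)
a_6 = 2: 10090/1249  (≤ bound)
a_7 = 2: 25019/3097  (> 2760, stop)

10090/1249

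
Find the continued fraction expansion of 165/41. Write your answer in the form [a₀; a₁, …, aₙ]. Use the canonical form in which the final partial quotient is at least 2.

⌊165/41⌋ = 4, remainder 1
⌊41/1⌋ = 41, remainder 0

[4; 41]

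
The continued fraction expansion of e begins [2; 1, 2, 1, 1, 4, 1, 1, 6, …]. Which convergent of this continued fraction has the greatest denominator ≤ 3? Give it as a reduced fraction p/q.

8/3

List convergents until the denominator exceeds the bound:
a_0 = 2: 2/1  (≤ bound)
a_1 = 1: 3/1  (≤ bound)
a_2 = 2: 8/3  (≤ bound)
a_3 = 1: 11/4  (> 3, stop)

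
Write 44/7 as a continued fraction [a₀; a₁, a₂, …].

[6; 3, 2]

⌊44/7⌋ = 6, remainder 2
⌊7/2⌋ = 3, remainder 1
⌊2/1⌋ = 2, remainder 0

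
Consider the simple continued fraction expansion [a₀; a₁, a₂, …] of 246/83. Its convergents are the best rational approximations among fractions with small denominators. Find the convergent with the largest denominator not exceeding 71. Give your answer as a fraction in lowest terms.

List convergents until the denominator exceeds the bound:
a_0 = 2: 2/1  (≤ bound)
a_1 = 1: 3/1  (≤ bound)
a_2 = 26: 80/27  (≤ bound)
a_3 = 1: 83/28  (≤ bound)
a_4 = 2: 246/83  (> 71, stop)

83/28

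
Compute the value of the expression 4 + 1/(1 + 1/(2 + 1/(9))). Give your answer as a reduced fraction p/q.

131/28

a_0 = 4: 4/1
a_1 = 1: 5/1
a_2 = 2: 14/3
a_3 = 9: 131/28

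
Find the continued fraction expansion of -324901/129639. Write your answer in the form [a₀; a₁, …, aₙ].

[-3; 2, 39, 1, 5, 11, 2, 11]

Run the Euclidean algorithm, recording each quotient:
⌊-324901/129639⌋ = -3, remainder 64016
⌊129639/64016⌋ = 2, remainder 1607
⌊64016/1607⌋ = 39, remainder 1343
⌊1607/1343⌋ = 1, remainder 264
⌊1343/264⌋ = 5, remainder 23
⌊264/23⌋ = 11, remainder 11
⌊23/11⌋ = 2, remainder 1
⌊11/1⌋ = 11, remainder 0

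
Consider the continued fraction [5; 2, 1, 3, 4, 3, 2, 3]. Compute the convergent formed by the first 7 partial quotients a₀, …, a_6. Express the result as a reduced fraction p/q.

1882/351

Use the convergent recurrence hₖ = aₖ·hₖ₋₁ + hₖ₋₂ (and likewise for the denominators kₖ):
a_0 = 5: 5/1
a_1 = 2: 11/2
a_2 = 1: 16/3
a_3 = 3: 59/11
a_4 = 4: 252/47
a_5 = 3: 815/152
a_6 = 2: 1882/351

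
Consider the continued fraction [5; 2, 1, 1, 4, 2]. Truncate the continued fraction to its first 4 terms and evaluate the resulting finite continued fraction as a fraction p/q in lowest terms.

Build up convergents one term at a time:
a_0 = 5: 5/1
a_1 = 2: 11/2
a_2 = 1: 16/3
a_3 = 1: 27/5

27/5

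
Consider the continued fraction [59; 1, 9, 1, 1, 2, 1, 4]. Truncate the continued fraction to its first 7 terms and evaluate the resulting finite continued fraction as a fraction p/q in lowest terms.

4433/74

a_0 = 59: 59/1
a_1 = 1: 60/1
a_2 = 9: 599/10
a_3 = 1: 659/11
a_4 = 1: 1258/21
a_5 = 2: 3175/53
a_6 = 1: 4433/74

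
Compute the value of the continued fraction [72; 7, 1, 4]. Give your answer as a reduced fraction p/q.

a_0 = 72: 72/1
a_1 = 7: 505/7
a_2 = 1: 577/8
a_3 = 4: 2813/39

2813/39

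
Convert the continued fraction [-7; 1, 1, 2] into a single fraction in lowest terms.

Start with 2.
1 + 1/(2/1) = 1 + 1/2 = 3/2
1 + 1/(3/2) = 1 + 2/3 = 5/3
-7 + 1/(5/3) = -7 + 3/5 = -32/5

-32/5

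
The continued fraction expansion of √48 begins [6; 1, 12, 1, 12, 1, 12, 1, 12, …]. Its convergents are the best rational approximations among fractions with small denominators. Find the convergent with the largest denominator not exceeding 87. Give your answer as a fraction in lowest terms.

97/14

a_0 = 6: 6/1  (≤ bound)
a_1 = 1: 7/1  (≤ bound)
a_2 = 12: 90/13  (≤ bound)
a_3 = 1: 97/14  (≤ bound)
a_4 = 12: 1254/181  (> 87, stop)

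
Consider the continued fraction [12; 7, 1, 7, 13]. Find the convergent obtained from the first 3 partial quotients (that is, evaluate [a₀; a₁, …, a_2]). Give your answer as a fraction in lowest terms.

Work from the innermost term outward:
Start with 1.
7 + 1/(1/1) = 7 + 1/1 = 8/1
12 + 1/(8/1) = 12 + 1/8 = 97/8

97/8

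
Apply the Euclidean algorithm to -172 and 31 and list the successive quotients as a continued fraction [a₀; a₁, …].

-172 = -6·31 + 14, so a_0 = -6
31 = 2·14 + 3, so a_1 = 2
14 = 4·3 + 2, so a_2 = 4
3 = 1·2 + 1, so a_3 = 1
2 = 2·1 + 0, so a_4 = 2

[-6; 2, 4, 1, 2]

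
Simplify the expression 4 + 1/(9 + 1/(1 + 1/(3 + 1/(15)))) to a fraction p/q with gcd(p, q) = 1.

Start with 15.
3 + 1/(15/1) = 3 + 1/15 = 46/15
1 + 1/(46/15) = 1 + 15/46 = 61/46
9 + 1/(61/46) = 9 + 46/61 = 595/61
4 + 1/(595/61) = 4 + 61/595 = 2441/595

2441/595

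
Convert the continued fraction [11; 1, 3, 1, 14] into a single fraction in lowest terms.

873/74

a_0 = 11: 11/1
a_1 = 1: 12/1
a_2 = 3: 47/4
a_3 = 1: 59/5
a_4 = 14: 873/74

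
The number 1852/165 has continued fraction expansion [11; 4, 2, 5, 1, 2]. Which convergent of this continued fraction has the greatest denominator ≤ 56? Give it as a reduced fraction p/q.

550/49

a_0 = 11: 11/1  (≤ bound)
a_1 = 4: 45/4  (≤ bound)
a_2 = 2: 101/9  (≤ bound)
a_3 = 5: 550/49  (≤ bound)
a_4 = 1: 651/58  (> 56, stop)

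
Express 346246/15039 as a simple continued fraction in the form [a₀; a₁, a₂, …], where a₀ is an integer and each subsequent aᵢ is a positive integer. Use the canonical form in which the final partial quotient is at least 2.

[23; 43, 10, 1, 9, 1, 2]

Run the Euclidean algorithm, recording each quotient:
⌊346246/15039⌋ = 23, remainder 349
⌊15039/349⌋ = 43, remainder 32
⌊349/32⌋ = 10, remainder 29
⌊32/29⌋ = 1, remainder 3
⌊29/3⌋ = 9, remainder 2
⌊3/2⌋ = 1, remainder 1
⌊2/1⌋ = 2, remainder 0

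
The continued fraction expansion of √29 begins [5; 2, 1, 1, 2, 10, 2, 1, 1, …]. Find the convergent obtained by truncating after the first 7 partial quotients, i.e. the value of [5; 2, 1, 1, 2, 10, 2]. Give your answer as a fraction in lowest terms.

1524/283

a_0 = 5: 5/1
a_1 = 2: 11/2
a_2 = 1: 16/3
a_3 = 1: 27/5
a_4 = 2: 70/13
a_5 = 10: 727/135
a_6 = 2: 1524/283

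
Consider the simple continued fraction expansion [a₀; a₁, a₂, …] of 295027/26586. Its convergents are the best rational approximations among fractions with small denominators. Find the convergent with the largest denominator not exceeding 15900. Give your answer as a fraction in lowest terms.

138769/12505

a_0 = 11: 11/1  (≤ bound)
a_1 = 10: 111/10  (≤ bound)
a_2 = 3: 344/31  (≤ bound)
a_3 = 3: 1143/103  (≤ bound)
a_4 = 14: 16346/1473  (≤ bound)
a_5 = 1: 17489/1576  (≤ bound)
a_6 = 7: 138769/12505  (≤ bound)
a_7 = 2: 295027/26586  (> 15900, stop)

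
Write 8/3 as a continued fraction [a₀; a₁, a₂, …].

[2; 1, 2]

Run the Euclidean algorithm, recording each quotient:
8 = 2·3 + 2, so a_0 = 2
3 = 1·2 + 1, so a_1 = 1
2 = 2·1 + 0, so a_2 = 2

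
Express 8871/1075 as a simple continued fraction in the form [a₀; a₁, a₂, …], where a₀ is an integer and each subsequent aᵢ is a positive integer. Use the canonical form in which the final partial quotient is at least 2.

Apply division with remainder until the remainder is 0:
8871 = 8·1075 + 271, so a_0 = 8
1075 = 3·271 + 262, so a_1 = 3
271 = 1·262 + 9, so a_2 = 1
262 = 29·9 + 1, so a_3 = 29
9 = 9·1 + 0, so a_4 = 9

[8; 3, 1, 29, 9]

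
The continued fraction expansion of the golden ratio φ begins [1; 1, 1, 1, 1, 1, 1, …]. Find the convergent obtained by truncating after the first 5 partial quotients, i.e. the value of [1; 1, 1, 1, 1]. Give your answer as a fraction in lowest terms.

8/5

Start with 1.
1 + 1/(1/1) = 1 + 1/1 = 2/1
1 + 1/(2/1) = 1 + 1/2 = 3/2
1 + 1/(3/2) = 1 + 2/3 = 5/3
1 + 1/(5/3) = 1 + 3/5 = 8/5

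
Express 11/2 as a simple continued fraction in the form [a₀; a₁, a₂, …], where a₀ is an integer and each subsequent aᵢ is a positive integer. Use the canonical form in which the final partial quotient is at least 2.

[5; 2]

11 ÷ 2 → quotient 5, remainder 1
2 ÷ 1 → quotient 2, remainder 0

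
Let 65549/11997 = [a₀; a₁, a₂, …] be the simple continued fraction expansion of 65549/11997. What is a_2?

6

Repeatedly divide and take the remainder:
65549 = 5·11997 + 5564, so a_0 = 5
11997 = 2·5564 + 869, so a_1 = 2
5564 = 6·869 + 350, so a_2 = 6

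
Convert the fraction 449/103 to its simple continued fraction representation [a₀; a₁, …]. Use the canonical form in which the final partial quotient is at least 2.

449 ÷ 103 → quotient 4, remainder 37
103 ÷ 37 → quotient 2, remainder 29
37 ÷ 29 → quotient 1, remainder 8
29 ÷ 8 → quotient 3, remainder 5
8 ÷ 5 → quotient 1, remainder 3
5 ÷ 3 → quotient 1, remainder 2
3 ÷ 2 → quotient 1, remainder 1
2 ÷ 1 → quotient 2, remainder 0

[4; 2, 1, 3, 1, 1, 1, 2]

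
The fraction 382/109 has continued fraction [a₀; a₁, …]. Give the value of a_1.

Repeatedly divide and take the remainder:
382 = 3·109 + 55, so a_0 = 3
109 = 1·55 + 54, so a_1 = 1

1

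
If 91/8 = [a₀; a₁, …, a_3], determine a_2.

91 ÷ 8 → quotient 11, remainder 3
8 ÷ 3 → quotient 2, remainder 2
3 ÷ 2 → quotient 1, remainder 1

1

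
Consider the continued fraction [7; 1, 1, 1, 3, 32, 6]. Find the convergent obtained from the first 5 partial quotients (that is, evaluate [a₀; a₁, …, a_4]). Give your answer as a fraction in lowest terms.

Use the convergent recurrence hₖ = aₖ·hₖ₋₁ + hₖ₋₂ (and likewise for the denominators kₖ):
a_0 = 7: 7/1
a_1 = 1: 8/1
a_2 = 1: 15/2
a_3 = 1: 23/3
a_4 = 3: 84/11

84/11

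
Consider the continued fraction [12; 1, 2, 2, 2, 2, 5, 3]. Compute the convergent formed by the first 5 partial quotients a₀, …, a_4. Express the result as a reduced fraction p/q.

216/17

Build up convergents one term at a time:
a_0 = 12: 12/1
a_1 = 1: 13/1
a_2 = 2: 38/3
a_3 = 2: 89/7
a_4 = 2: 216/17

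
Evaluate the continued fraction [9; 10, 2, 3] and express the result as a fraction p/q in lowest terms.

664/73

a_0 = 9: 9/1
a_1 = 10: 91/10
a_2 = 2: 191/21
a_3 = 3: 664/73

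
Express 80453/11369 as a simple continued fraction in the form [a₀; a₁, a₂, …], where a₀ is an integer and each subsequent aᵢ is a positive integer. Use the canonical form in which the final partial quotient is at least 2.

[7; 13, 14, 1, 2, 1, 14]

80453 ÷ 11369 → quotient 7, remainder 870
11369 ÷ 870 → quotient 13, remainder 59
870 ÷ 59 → quotient 14, remainder 44
59 ÷ 44 → quotient 1, remainder 15
44 ÷ 15 → quotient 2, remainder 14
15 ÷ 14 → quotient 1, remainder 1
14 ÷ 1 → quotient 14, remainder 0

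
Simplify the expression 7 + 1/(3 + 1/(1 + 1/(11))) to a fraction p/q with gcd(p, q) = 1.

a_0 = 7: 7/1
a_1 = 3: 22/3
a_2 = 1: 29/4
a_3 = 11: 341/47

341/47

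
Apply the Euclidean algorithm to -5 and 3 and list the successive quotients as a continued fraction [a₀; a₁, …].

[-2; 3]

Run the Euclidean algorithm, recording each quotient:
⌊-5/3⌋ = -2, remainder 1
⌊3/1⌋ = 3, remainder 0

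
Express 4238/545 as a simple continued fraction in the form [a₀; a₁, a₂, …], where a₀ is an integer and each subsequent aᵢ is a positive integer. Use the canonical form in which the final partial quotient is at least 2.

[7; 1, 3, 2, 7, 8]

Apply division with remainder until the remainder is 0:
4238 ÷ 545 → quotient 7, remainder 423
545 ÷ 423 → quotient 1, remainder 122
423 ÷ 122 → quotient 3, remainder 57
122 ÷ 57 → quotient 2, remainder 8
57 ÷ 8 → quotient 7, remainder 1
8 ÷ 1 → quotient 8, remainder 0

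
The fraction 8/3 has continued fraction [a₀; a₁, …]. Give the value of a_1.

8 ÷ 3 → quotient 2, remainder 2
3 ÷ 2 → quotient 1, remainder 1

1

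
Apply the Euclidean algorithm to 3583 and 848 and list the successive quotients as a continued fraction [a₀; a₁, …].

3583 ÷ 848 → quotient 4, remainder 191
848 ÷ 191 → quotient 4, remainder 84
191 ÷ 84 → quotient 2, remainder 23
84 ÷ 23 → quotient 3, remainder 15
23 ÷ 15 → quotient 1, remainder 8
15 ÷ 8 → quotient 1, remainder 7
8 ÷ 7 → quotient 1, remainder 1
7 ÷ 1 → quotient 7, remainder 0

[4; 4, 2, 3, 1, 1, 1, 7]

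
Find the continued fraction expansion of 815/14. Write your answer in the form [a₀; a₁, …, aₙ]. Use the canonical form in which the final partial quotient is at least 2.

Repeatedly divide and take the remainder:
815 = 58·14 + 3, so a_0 = 58
14 = 4·3 + 2, so a_1 = 4
3 = 1·2 + 1, so a_2 = 1
2 = 2·1 + 0, so a_3 = 2

[58; 4, 1, 2]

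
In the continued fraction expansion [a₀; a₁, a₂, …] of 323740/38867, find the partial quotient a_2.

28

Run the Euclidean algorithm, recording each quotient:
323740 ÷ 38867 → quotient 8, remainder 12804
38867 ÷ 12804 → quotient 3, remainder 455
12804 ÷ 455 → quotient 28, remainder 64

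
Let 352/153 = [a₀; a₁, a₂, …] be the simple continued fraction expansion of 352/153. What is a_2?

3

⌊352/153⌋ = 2, remainder 46
⌊153/46⌋ = 3, remainder 15
⌊46/15⌋ = 3, remainder 1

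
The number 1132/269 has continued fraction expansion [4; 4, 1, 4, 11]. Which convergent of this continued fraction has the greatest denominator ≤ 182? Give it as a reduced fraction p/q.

a_0 = 4: 4/1  (≤ bound)
a_1 = 4: 17/4  (≤ bound)
a_2 = 1: 21/5  (≤ bound)
a_3 = 4: 101/24  (≤ bound)
a_4 = 11: 1132/269  (> 182, stop)

101/24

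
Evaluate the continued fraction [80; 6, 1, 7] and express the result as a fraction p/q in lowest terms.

4408/55

Collapse the nested fraction from the inside out:
Start with 7.
1 + 1/(7/1) = 1 + 1/7 = 8/7
6 + 1/(8/7) = 6 + 7/8 = 55/8
80 + 1/(55/8) = 80 + 8/55 = 4408/55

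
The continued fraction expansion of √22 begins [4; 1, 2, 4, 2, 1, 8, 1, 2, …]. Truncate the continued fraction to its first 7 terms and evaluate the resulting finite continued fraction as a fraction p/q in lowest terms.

Collapse the nested fraction from the inside out:
Start with 8.
1 + 1/(8/1) = 1 + 1/8 = 9/8
2 + 1/(9/8) = 2 + 8/9 = 26/9
4 + 1/(26/9) = 4 + 9/26 = 113/26
2 + 1/(113/26) = 2 + 26/113 = 252/113
1 + 1/(252/113) = 1 + 113/252 = 365/252
4 + 1/(365/252) = 4 + 252/365 = 1712/365

1712/365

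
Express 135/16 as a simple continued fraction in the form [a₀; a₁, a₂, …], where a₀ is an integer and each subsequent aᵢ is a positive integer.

135 = 8·16 + 7, so a_0 = 8
16 = 2·7 + 2, so a_1 = 2
7 = 3·2 + 1, so a_2 = 3
2 = 2·1 + 0, so a_3 = 2

[8; 2, 3, 2]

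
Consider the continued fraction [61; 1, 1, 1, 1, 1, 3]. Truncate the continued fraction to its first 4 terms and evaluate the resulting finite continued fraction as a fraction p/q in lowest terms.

185/3

a_0 = 61: 61/1
a_1 = 1: 62/1
a_2 = 1: 123/2
a_3 = 1: 185/3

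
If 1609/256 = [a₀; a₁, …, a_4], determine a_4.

36

1609 = 6·256 + 73, so a_0 = 6
256 = 3·73 + 37, so a_1 = 3
73 = 1·37 + 36, so a_2 = 1
37 = 1·36 + 1, so a_3 = 1
36 = 36·1 + 0, so a_4 = 36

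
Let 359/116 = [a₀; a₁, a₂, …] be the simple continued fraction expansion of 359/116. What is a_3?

1

359 = 3·116 + 11, so a_0 = 3
116 = 10·11 + 6, so a_1 = 10
11 = 1·6 + 5, so a_2 = 1
6 = 1·5 + 1, so a_3 = 1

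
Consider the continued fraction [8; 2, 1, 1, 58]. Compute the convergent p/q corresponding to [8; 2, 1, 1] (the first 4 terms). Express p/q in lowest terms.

42/5

a_0 = 8: 8/1
a_1 = 2: 17/2
a_2 = 1: 25/3
a_3 = 1: 42/5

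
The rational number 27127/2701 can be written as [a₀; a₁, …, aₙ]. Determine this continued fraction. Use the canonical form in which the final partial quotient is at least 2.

27127 ÷ 2701 → quotient 10, remainder 117
2701 ÷ 117 → quotient 23, remainder 10
117 ÷ 10 → quotient 11, remainder 7
10 ÷ 7 → quotient 1, remainder 3
7 ÷ 3 → quotient 2, remainder 1
3 ÷ 1 → quotient 3, remainder 0

[10; 23, 11, 1, 2, 3]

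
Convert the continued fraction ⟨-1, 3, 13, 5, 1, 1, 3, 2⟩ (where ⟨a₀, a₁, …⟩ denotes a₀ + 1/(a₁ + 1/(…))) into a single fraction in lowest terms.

a_0 = -1: -1/1
a_1 = 3: -2/3
a_2 = 13: -27/40
a_3 = 5: -137/203
a_4 = 1: -164/243
a_5 = 1: -301/446
a_6 = 3: -1067/1581
a_7 = 2: -2435/3608

-2435/3608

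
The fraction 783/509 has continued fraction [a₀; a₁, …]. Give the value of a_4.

39

783 = 1·509 + 274, so a_0 = 1
509 = 1·274 + 235, so a_1 = 1
274 = 1·235 + 39, so a_2 = 1
235 = 6·39 + 1, so a_3 = 6
39 = 39·1 + 0, so a_4 = 39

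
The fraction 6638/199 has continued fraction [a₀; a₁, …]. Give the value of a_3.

4

Run the Euclidean algorithm, recording each quotient:
6638 = 33·199 + 71, so a_0 = 33
199 = 2·71 + 57, so a_1 = 2
71 = 1·57 + 14, so a_2 = 1
57 = 4·14 + 1, so a_3 = 4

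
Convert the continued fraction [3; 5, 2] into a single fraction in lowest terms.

35/11

Start with 2.
5 + 1/(2/1) = 5 + 1/2 = 11/2
3 + 1/(11/2) = 3 + 2/11 = 35/11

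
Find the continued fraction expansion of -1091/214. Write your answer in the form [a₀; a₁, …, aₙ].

[-6; 1, 9, 5, 4]

-1091 = -6·214 + 193, so a_0 = -6
214 = 1·193 + 21, so a_1 = 1
193 = 9·21 + 4, so a_2 = 9
21 = 5·4 + 1, so a_3 = 5
4 = 4·1 + 0, so a_4 = 4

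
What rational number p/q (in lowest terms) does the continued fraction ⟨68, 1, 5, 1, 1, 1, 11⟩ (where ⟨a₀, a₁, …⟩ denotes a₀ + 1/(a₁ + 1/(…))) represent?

16042/233

Use the convergent recurrence hₖ = aₖ·hₖ₋₁ + hₖ₋₂ (and likewise for the denominators kₖ):
a_0 = 68: 68/1
a_1 = 1: 69/1
a_2 = 5: 413/6
a_3 = 1: 482/7
a_4 = 1: 895/13
a_5 = 1: 1377/20
a_6 = 11: 16042/233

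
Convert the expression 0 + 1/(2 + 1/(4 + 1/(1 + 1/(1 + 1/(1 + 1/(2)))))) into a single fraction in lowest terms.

a_0 = 0: 0/1
a_1 = 2: 1/2
a_2 = 4: 4/9
a_3 = 1: 5/11
a_4 = 1: 9/20
a_5 = 1: 14/31
a_6 = 2: 37/82

37/82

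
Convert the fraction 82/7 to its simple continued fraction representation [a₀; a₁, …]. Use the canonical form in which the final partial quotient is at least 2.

82 ÷ 7 → quotient 11, remainder 5
7 ÷ 5 → quotient 1, remainder 2
5 ÷ 2 → quotient 2, remainder 1
2 ÷ 1 → quotient 2, remainder 0

[11; 1, 2, 2]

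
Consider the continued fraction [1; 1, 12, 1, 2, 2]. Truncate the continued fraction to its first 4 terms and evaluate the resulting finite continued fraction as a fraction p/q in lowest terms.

Collapse the nested fraction from the inside out:
Start with 1.
12 + 1/(1/1) = 12 + 1/1 = 13/1
1 + 1/(13/1) = 1 + 1/13 = 14/13
1 + 1/(14/13) = 1 + 13/14 = 27/14

27/14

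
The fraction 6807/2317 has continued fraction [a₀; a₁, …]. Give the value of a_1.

1

Repeatedly divide and take the remainder:
6807 = 2·2317 + 2173, so a_0 = 2
2317 = 1·2173 + 144, so a_1 = 1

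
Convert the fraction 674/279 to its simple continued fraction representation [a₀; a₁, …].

[2; 2, 2, 2, 7, 3]

⌊674/279⌋ = 2, remainder 116
⌊279/116⌋ = 2, remainder 47
⌊116/47⌋ = 2, remainder 22
⌊47/22⌋ = 2, remainder 3
⌊22/3⌋ = 7, remainder 1
⌊3/1⌋ = 3, remainder 0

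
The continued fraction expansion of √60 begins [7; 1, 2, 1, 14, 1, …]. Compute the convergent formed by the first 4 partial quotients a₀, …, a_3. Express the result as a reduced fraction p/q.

Build up convergents one term at a time:
a_0 = 7: 7/1
a_1 = 1: 8/1
a_2 = 2: 23/3
a_3 = 1: 31/4

31/4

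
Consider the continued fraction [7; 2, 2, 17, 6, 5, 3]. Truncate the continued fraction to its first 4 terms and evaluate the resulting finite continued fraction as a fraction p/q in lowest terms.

Compute successive convergents:
a_0 = 7: 7/1
a_1 = 2: 15/2
a_2 = 2: 37/5
a_3 = 17: 644/87

644/87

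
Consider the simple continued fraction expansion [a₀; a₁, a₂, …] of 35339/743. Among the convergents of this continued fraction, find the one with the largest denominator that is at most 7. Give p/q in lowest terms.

333/7

a_0 = 47: 47/1  (≤ bound)
a_1 = 1: 48/1  (≤ bound)
a_2 = 1: 95/2  (≤ bound)
a_3 = 3: 333/7  (≤ bound)
a_4 = 2: 761/16  (> 7, stop)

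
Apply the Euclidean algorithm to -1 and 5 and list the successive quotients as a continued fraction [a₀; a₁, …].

[-1; 1, 4]

-1 = -1·5 + 4, so a_0 = -1
5 = 1·4 + 1, so a_1 = 1
4 = 4·1 + 0, so a_2 = 4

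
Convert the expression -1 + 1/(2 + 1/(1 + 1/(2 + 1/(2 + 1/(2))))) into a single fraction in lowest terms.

-29/46

Build up convergents one term at a time:
a_0 = -1: -1/1
a_1 = 2: -1/2
a_2 = 1: -2/3
a_3 = 2: -5/8
a_4 = 2: -12/19
a_5 = 2: -29/46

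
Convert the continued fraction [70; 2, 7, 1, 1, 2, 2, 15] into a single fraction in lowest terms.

Starting at the tail and folding back:
Start with 15.
2 + 1/(15/1) = 2 + 1/15 = 31/15
2 + 1/(31/15) = 2 + 15/31 = 77/31
1 + 1/(77/31) = 1 + 31/77 = 108/77
1 + 1/(108/77) = 1 + 77/108 = 185/108
7 + 1/(185/108) = 7 + 108/185 = 1403/185
2 + 1/(1403/185) = 2 + 185/1403 = 2991/1403
70 + 1/(2991/1403) = 70 + 1403/2991 = 210773/2991

210773/2991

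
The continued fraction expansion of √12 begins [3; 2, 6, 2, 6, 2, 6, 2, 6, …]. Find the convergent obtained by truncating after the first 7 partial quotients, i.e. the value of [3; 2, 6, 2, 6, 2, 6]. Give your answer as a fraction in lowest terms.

Work from the innermost term outward:
Start with 6.
2 + 1/(6/1) = 2 + 1/6 = 13/6
6 + 1/(13/6) = 6 + 6/13 = 84/13
2 + 1/(84/13) = 2 + 13/84 = 181/84
6 + 1/(181/84) = 6 + 84/181 = 1170/181
2 + 1/(1170/181) = 2 + 181/1170 = 2521/1170
3 + 1/(2521/1170) = 3 + 1170/2521 = 8733/2521

8733/2521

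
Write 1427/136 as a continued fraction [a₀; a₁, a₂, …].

Run the Euclidean algorithm, recording each quotient:
1427 ÷ 136 → quotient 10, remainder 67
136 ÷ 67 → quotient 2, remainder 2
67 ÷ 2 → quotient 33, remainder 1
2 ÷ 1 → quotient 2, remainder 0

[10; 2, 33, 2]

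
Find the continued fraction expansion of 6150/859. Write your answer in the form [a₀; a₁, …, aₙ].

6150 ÷ 859 → quotient 7, remainder 137
859 ÷ 137 → quotient 6, remainder 37
137 ÷ 37 → quotient 3, remainder 26
37 ÷ 26 → quotient 1, remainder 11
26 ÷ 11 → quotient 2, remainder 4
11 ÷ 4 → quotient 2, remainder 3
4 ÷ 3 → quotient 1, remainder 1
3 ÷ 1 → quotient 3, remainder 0

[7; 6, 3, 1, 2, 2, 1, 3]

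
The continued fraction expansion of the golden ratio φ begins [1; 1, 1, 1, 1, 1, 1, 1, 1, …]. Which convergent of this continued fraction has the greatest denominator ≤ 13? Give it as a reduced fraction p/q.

a_0 = 1: 1/1  (≤ bound)
a_1 = 1: 2/1  (≤ bound)
a_2 = 1: 3/2  (≤ bound)
a_3 = 1: 5/3  (≤ bound)
a_4 = 1: 8/5  (≤ bound)
a_5 = 1: 13/8  (≤ bound)
a_6 = 1: 21/13  (≤ bound)
a_7 = 1: 34/21  (> 13, stop)

21/13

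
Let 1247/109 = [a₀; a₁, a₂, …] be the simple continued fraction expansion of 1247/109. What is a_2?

3

Repeatedly divide and take the remainder:
1247 ÷ 109 → quotient 11, remainder 48
109 ÷ 48 → quotient 2, remainder 13
48 ÷ 13 → quotient 3, remainder 9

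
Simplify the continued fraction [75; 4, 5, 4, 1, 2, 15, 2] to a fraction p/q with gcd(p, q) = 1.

Start with 2.
15 + 1/(2/1) = 15 + 1/2 = 31/2
2 + 1/(31/2) = 2 + 2/31 = 64/31
1 + 1/(64/31) = 1 + 31/64 = 95/64
4 + 1/(95/64) = 4 + 64/95 = 444/95
5 + 1/(444/95) = 5 + 95/444 = 2315/444
4 + 1/(2315/444) = 4 + 444/2315 = 9704/2315
75 + 1/(9704/2315) = 75 + 2315/9704 = 730115/9704

730115/9704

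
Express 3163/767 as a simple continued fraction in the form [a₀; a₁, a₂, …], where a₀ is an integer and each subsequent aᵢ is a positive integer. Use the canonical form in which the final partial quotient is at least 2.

⌊3163/767⌋ = 4, remainder 95
⌊767/95⌋ = 8, remainder 7
⌊95/7⌋ = 13, remainder 4
⌊7/4⌋ = 1, remainder 3
⌊4/3⌋ = 1, remainder 1
⌊3/1⌋ = 3, remainder 0

[4; 8, 13, 1, 1, 3]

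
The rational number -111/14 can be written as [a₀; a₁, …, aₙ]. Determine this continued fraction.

Repeatedly divide and take the remainder:
-111 ÷ 14 → quotient -8, remainder 1
14 ÷ 1 → quotient 14, remainder 0

[-8; 14]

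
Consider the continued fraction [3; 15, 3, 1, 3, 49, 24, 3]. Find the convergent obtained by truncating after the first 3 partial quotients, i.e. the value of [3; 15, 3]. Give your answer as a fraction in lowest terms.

141/46

Start with 3.
15 + 1/(3/1) = 15 + 1/3 = 46/3
3 + 1/(46/3) = 3 + 3/46 = 141/46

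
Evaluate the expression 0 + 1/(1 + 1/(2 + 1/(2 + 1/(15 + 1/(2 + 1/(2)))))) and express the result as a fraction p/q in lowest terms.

Starting at the tail and folding back:
Start with 2.
2 + 1/(2/1) = 2 + 1/2 = 5/2
15 + 1/(5/2) = 15 + 2/5 = 77/5
2 + 1/(77/5) = 2 + 5/77 = 159/77
2 + 1/(159/77) = 2 + 77/159 = 395/159
1 + 1/(395/159) = 1 + 159/395 = 554/395
0 + 1/(554/395) = 0 + 395/554 = 395/554

395/554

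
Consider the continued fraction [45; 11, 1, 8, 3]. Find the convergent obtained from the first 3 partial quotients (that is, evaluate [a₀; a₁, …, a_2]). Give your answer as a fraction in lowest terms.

541/12

a_0 = 45: 45/1
a_1 = 11: 496/11
a_2 = 1: 541/12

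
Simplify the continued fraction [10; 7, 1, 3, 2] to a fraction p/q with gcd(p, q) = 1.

Starting at the tail and folding back:
Start with 2.
3 + 1/(2/1) = 3 + 1/2 = 7/2
1 + 1/(7/2) = 1 + 2/7 = 9/7
7 + 1/(9/7) = 7 + 7/9 = 70/9
10 + 1/(70/9) = 10 + 9/70 = 709/70

709/70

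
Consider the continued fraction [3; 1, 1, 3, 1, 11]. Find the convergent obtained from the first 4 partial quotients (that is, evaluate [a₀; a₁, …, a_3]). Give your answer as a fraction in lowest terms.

Use the convergent recurrence hₖ = aₖ·hₖ₋₁ + hₖ₋₂ (and likewise for the denominators kₖ):
a_0 = 3: 3/1
a_1 = 1: 4/1
a_2 = 1: 7/2
a_3 = 3: 25/7

25/7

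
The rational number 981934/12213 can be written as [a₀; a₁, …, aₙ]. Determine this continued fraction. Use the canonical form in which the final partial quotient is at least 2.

[80; 2, 2, 55, 8, 1, 4]

981934 = 80·12213 + 4894, so a_0 = 80
12213 = 2·4894 + 2425, so a_1 = 2
4894 = 2·2425 + 44, so a_2 = 2
2425 = 55·44 + 5, so a_3 = 55
44 = 8·5 + 4, so a_4 = 8
5 = 1·4 + 1, so a_5 = 1
4 = 4·1 + 0, so a_6 = 4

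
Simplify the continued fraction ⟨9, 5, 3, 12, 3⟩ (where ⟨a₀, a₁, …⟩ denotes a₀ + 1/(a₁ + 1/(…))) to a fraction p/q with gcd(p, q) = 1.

Start with 3.
12 + 1/(3/1) = 12 + 1/3 = 37/3
3 + 1/(37/3) = 3 + 3/37 = 114/37
5 + 1/(114/37) = 5 + 37/114 = 607/114
9 + 1/(607/114) = 9 + 114/607 = 5577/607

5577/607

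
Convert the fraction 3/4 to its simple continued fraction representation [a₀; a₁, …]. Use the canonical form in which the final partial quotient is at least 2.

[0; 1, 3]

3 = 0·4 + 3, so a_0 = 0
4 = 1·3 + 1, so a_1 = 1
3 = 3·1 + 0, so a_2 = 3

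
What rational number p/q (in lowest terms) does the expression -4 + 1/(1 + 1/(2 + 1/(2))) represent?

-23/7

Work from the innermost term outward:
Start with 2.
2 + 1/(2/1) = 2 + 1/2 = 5/2
1 + 1/(5/2) = 1 + 2/5 = 7/5
-4 + 1/(7/5) = -4 + 5/7 = -23/7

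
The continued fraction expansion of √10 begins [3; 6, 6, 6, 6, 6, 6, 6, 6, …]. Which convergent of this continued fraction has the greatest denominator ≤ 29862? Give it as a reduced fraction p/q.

a_0 = 3: 3/1  (≤ bound)
a_1 = 6: 19/6  (≤ bound)
a_2 = 6: 117/37  (≤ bound)
a_3 = 6: 721/228  (≤ bound)
a_4 = 6: 4443/1405  (≤ bound)
a_5 = 6: 27379/8658  (≤ bound)
a_6 = 6: 168717/53353  (> 29862, stop)

27379/8658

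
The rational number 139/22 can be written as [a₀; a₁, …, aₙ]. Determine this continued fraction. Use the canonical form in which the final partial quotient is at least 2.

139 ÷ 22 → quotient 6, remainder 7
22 ÷ 7 → quotient 3, remainder 1
7 ÷ 1 → quotient 7, remainder 0

[6; 3, 7]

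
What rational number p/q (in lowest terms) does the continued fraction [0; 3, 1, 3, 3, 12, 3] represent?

493/1858

Compute successive convergents:
a_0 = 0: 0/1
a_1 = 3: 1/3
a_2 = 1: 1/4
a_3 = 3: 4/15
a_4 = 3: 13/49
a_5 = 12: 160/603
a_6 = 3: 493/1858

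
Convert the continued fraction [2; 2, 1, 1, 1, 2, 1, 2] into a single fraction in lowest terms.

Work from the innermost term outward:
Start with 2.
1 + 1/(2/1) = 1 + 1/2 = 3/2
2 + 1/(3/2) = 2 + 2/3 = 8/3
1 + 1/(8/3) = 1 + 3/8 = 11/8
1 + 1/(11/8) = 1 + 8/11 = 19/11
1 + 1/(19/11) = 1 + 11/19 = 30/19
2 + 1/(30/19) = 2 + 19/30 = 79/30
2 + 1/(79/30) = 2 + 30/79 = 188/79

188/79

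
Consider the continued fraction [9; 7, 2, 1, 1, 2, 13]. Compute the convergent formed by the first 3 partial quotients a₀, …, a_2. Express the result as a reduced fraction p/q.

a_0 = 9: 9/1
a_1 = 7: 64/7
a_2 = 2: 137/15

137/15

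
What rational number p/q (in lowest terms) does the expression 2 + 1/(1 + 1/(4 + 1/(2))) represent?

a_0 = 2: 2/1
a_1 = 1: 3/1
a_2 = 4: 14/5
a_3 = 2: 31/11

31/11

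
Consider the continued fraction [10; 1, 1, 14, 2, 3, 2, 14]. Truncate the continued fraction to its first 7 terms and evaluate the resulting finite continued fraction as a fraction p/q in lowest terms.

a_0 = 10: 10/1
a_1 = 1: 11/1
a_2 = 1: 21/2
a_3 = 14: 305/29
a_4 = 2: 631/60
a_5 = 3: 2198/209
a_6 = 2: 5027/478

5027/478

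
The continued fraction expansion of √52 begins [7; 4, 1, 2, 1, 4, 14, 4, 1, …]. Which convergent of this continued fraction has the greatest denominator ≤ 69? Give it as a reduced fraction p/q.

137/19

a_0 = 7: 7/1  (≤ bound)
a_1 = 4: 29/4  (≤ bound)
a_2 = 1: 36/5  (≤ bound)
a_3 = 2: 101/14  (≤ bound)
a_4 = 1: 137/19  (≤ bound)
a_5 = 4: 649/90  (> 69, stop)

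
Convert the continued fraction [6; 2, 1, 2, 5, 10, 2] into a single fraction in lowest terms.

5856/919

a_0 = 6: 6/1
a_1 = 2: 13/2
a_2 = 1: 19/3
a_3 = 2: 51/8
a_4 = 5: 274/43
a_5 = 10: 2791/438
a_6 = 2: 5856/919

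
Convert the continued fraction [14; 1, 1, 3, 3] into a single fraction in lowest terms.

335/23

Collapse the nested fraction from the inside out:
Start with 3.
3 + 1/(3/1) = 3 + 1/3 = 10/3
1 + 1/(10/3) = 1 + 3/10 = 13/10
1 + 1/(13/10) = 1 + 10/13 = 23/13
14 + 1/(23/13) = 14 + 13/23 = 335/23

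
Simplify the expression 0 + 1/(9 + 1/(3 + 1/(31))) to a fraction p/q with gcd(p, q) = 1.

94/877

a_0 = 0: 0/1
a_1 = 9: 1/9
a_2 = 3: 3/28
a_3 = 31: 94/877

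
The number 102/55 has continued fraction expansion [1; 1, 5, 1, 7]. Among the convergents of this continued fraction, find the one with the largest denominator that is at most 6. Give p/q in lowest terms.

List convergents until the denominator exceeds the bound:
a_0 = 1: 1/1  (≤ bound)
a_1 = 1: 2/1  (≤ bound)
a_2 = 5: 11/6  (≤ bound)
a_3 = 1: 13/7  (> 6, stop)

11/6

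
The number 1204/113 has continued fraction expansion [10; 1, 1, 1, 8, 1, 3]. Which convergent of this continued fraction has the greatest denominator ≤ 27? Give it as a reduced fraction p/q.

277/26

a_0 = 10: 10/1  (≤ bound)
a_1 = 1: 11/1  (≤ bound)
a_2 = 1: 21/2  (≤ bound)
a_3 = 1: 32/3  (≤ bound)
a_4 = 8: 277/26  (≤ bound)
a_5 = 1: 309/29  (> 27, stop)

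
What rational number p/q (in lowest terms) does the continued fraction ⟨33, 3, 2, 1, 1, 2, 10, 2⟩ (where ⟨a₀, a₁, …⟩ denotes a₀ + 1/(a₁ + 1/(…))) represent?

31897/958

Build up convergents one term at a time:
a_0 = 33: 33/1
a_1 = 3: 100/3
a_2 = 2: 233/7
a_3 = 1: 333/10
a_4 = 1: 566/17
a_5 = 2: 1465/44
a_6 = 10: 15216/457
a_7 = 2: 31897/958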